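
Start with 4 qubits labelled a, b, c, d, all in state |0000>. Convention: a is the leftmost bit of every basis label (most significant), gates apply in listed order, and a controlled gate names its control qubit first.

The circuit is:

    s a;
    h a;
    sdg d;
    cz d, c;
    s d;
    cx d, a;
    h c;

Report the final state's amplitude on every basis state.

The final amplitudes are 1/2 on |0000>, 1/2 on |0010>, 1/2 on |1000>, 1/2 on |1010>, and 0 on every other basis state.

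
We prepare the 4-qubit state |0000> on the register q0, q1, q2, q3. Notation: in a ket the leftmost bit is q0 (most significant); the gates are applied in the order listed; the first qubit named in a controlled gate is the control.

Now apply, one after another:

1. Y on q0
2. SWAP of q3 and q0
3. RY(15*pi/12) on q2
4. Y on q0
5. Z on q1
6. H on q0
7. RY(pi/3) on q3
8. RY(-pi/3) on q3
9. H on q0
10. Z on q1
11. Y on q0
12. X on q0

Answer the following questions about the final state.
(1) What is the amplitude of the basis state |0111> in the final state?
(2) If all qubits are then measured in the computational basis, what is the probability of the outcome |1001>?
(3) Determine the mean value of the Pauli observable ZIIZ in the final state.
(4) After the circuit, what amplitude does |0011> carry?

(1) The amplitude on |0111> is 0.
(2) Outcome |1001> occurs with probability 1/2 - sqrt(2)/4.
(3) The expectation value of ZIIZ is 1.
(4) The final state's coefficient on |0011> equals 0.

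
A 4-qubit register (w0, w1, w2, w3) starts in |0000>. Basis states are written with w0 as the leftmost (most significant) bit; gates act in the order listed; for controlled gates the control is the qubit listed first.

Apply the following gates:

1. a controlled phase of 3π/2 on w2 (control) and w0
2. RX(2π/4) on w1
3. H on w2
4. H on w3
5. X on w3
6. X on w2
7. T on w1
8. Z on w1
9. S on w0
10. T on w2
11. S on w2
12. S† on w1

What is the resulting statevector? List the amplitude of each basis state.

The final amplitudes are sqrt(2)/4 on |0000>, sqrt(2)/4 on |0001>, sqrt(2)*exp(3*I*pi/4)/4 on |0010>, sqrt(2)*exp(3*I*pi/4)/4 on |0011>, sqrt(2)*exp(I*pi/4)/4 on |0100>, sqrt(2)*exp(I*pi/4)/4 on |0101>, -sqrt(2)/4 on |0110>, -sqrt(2)/4 on |0111>, 0 on |1000>, 0 on |1001>, 0 on |1010>, 0 on |1011>, 0 on |1100>, 0 on |1101>, 0 on |1110>, 0 on |1111>.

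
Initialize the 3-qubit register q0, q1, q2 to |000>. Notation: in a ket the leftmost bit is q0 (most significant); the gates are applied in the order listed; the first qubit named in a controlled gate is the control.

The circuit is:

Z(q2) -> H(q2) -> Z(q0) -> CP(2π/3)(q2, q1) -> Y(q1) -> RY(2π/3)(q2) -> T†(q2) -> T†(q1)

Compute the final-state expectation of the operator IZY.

The expectation value of IZY is -sqrt(2)/4.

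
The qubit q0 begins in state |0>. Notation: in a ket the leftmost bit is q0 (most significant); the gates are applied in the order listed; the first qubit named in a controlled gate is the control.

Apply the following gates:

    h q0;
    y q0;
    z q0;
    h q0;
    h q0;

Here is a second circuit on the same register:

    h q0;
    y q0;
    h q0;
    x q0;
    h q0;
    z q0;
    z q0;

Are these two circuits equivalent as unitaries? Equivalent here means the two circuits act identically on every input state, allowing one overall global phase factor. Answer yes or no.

Yes, they are equivalent — the unitaries differ by at most a global phase.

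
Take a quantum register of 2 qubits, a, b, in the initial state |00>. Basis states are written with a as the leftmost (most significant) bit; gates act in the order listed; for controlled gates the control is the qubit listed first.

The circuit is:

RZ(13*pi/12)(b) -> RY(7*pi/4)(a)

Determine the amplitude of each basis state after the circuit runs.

The final amplitudes are sqrt(sqrt(2) + 2)*exp(11*I*pi/24)/2 on |00>, 0 on |01>, -sqrt(2 - sqrt(2))*exp(11*I*pi/24)/2 on |10>, 0 on |11>.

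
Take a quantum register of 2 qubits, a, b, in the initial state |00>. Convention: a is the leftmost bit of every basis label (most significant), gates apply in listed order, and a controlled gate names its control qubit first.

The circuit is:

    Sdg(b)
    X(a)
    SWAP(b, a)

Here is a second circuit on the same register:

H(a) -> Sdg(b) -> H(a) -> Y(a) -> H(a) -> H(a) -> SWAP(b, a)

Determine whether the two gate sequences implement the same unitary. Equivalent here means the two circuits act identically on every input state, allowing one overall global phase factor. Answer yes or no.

No, they are not equivalent — no single phase factor reconciles the two unitaries.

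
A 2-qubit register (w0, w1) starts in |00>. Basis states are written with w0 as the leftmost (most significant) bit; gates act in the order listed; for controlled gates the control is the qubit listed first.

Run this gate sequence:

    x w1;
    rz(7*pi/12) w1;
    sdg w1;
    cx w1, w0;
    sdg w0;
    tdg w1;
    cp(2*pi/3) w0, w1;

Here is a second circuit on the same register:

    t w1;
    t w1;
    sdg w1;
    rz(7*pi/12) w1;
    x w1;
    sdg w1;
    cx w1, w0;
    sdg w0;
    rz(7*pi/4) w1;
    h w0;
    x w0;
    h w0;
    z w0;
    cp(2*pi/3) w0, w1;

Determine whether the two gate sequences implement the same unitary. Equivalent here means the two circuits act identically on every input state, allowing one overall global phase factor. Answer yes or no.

No: there is an input state on which the two circuits produce genuinely different outputs (not merely differing by a phase).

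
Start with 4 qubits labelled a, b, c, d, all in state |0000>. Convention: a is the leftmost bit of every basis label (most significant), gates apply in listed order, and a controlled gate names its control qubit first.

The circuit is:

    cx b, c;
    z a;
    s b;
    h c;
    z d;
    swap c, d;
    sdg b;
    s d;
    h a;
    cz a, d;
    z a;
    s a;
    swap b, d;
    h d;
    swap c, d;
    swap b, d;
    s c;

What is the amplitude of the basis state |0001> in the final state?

|0001> carries amplitude sqrt(2)*I/4 in the final state.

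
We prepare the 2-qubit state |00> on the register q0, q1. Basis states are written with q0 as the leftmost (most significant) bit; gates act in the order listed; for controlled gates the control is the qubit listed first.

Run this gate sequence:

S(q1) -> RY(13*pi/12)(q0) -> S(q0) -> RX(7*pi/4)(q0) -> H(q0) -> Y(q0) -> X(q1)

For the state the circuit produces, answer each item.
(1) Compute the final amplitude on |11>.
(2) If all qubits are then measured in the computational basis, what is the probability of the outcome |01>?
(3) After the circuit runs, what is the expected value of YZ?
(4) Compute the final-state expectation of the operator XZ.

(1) The amplitude on |11> is sqrt(6)/4 + sqrt(2)*I/4.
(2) A full measurement returns |01> with probability 1/2.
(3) The expectation value of YZ is -sqrt(3)/2.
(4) The observable XZ averages to -1/2.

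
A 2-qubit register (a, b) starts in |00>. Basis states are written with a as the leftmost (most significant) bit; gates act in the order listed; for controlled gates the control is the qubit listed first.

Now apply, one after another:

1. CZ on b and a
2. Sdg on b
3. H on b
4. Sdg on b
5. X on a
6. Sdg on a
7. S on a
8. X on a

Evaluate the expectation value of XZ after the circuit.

The expectation value of XZ is 0. Key observation: steps 5-8 multiply out to the identity, so the circuit reduces to the remaining gates.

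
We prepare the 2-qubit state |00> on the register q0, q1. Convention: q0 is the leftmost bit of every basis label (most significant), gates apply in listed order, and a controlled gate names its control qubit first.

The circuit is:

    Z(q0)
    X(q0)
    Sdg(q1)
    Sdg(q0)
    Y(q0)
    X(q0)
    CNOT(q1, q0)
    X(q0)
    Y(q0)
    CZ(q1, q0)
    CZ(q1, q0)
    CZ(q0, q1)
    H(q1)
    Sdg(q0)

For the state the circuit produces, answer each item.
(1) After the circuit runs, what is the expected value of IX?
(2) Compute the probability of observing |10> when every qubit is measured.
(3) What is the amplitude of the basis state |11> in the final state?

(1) The expectation value of IX is 1. Key observation: steps 10-11 multiply out to the identity, so the circuit reduces to the remaining gates.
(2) A full measurement returns |10> with probability 1/2.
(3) The amplitude on |11> is -sqrt(2)/2.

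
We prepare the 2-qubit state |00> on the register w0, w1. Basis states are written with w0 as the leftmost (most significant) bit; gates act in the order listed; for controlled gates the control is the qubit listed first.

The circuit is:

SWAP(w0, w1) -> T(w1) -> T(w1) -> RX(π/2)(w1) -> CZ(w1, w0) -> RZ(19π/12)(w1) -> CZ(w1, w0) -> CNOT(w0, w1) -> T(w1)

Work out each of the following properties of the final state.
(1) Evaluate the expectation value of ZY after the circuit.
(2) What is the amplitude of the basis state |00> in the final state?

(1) In the final state, ZY has expectation -sqrt(3)/2.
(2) |00> carries amplitude -sqrt(2)*exp(5*I*pi/24)/2 in the final state.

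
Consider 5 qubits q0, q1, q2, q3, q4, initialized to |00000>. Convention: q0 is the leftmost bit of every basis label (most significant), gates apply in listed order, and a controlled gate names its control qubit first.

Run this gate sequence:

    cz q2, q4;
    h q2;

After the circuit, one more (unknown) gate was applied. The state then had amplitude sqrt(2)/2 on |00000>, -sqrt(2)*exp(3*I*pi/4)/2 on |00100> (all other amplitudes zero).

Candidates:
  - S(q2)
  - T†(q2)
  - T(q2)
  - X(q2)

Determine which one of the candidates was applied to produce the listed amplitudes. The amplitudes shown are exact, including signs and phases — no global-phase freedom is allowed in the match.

The unique candidate consistent with the amplitudes is T†(q2).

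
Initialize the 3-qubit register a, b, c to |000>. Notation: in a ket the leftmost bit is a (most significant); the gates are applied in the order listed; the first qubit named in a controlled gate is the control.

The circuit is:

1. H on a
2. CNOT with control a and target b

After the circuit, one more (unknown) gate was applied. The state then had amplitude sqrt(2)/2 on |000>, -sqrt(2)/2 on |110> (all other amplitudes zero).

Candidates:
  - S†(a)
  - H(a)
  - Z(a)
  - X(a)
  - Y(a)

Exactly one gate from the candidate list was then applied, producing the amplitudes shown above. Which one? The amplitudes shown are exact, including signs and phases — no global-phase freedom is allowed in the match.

It was Z(a) that produced the state shown.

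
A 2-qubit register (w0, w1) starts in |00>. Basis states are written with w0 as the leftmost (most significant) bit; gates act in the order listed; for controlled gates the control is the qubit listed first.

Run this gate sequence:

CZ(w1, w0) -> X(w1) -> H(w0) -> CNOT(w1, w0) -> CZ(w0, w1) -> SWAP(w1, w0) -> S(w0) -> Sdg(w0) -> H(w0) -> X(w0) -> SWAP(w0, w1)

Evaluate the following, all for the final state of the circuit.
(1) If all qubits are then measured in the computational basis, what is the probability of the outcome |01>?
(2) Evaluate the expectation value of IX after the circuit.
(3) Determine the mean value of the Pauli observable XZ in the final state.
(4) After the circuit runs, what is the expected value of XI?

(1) A full measurement returns |01> with probability 1/4.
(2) The observable IX averages to -1.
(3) The observable XZ averages to 0.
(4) The observable XI averages to -1.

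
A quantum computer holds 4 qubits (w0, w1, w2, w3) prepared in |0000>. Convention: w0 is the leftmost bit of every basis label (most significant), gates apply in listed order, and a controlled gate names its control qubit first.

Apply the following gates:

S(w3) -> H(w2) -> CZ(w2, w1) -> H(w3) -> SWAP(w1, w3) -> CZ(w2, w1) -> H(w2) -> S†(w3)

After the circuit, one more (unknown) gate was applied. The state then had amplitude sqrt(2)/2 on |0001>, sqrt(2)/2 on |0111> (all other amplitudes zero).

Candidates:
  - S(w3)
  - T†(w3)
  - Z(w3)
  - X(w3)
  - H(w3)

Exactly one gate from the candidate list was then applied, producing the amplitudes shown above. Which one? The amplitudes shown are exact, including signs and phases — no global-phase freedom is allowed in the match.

The unique candidate consistent with the amplitudes is X(w3).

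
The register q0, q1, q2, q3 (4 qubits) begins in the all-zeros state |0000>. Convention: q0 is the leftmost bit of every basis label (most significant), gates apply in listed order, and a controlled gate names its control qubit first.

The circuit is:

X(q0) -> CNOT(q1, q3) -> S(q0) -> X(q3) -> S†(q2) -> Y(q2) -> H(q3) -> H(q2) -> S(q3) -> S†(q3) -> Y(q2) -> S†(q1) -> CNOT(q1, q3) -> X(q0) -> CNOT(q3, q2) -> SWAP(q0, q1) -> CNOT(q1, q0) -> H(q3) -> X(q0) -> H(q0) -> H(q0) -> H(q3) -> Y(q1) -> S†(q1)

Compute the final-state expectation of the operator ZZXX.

The observable ZZXX averages to -1. Key observation: gates 20-21 undo each other exactly, leaving only the rest of the circuit to track.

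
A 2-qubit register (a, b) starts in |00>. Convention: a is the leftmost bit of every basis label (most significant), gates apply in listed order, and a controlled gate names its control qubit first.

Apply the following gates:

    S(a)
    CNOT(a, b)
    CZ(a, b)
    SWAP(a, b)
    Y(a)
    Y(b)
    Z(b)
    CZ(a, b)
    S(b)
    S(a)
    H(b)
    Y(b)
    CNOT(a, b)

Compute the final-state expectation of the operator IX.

In the final state, IX has expectation 1.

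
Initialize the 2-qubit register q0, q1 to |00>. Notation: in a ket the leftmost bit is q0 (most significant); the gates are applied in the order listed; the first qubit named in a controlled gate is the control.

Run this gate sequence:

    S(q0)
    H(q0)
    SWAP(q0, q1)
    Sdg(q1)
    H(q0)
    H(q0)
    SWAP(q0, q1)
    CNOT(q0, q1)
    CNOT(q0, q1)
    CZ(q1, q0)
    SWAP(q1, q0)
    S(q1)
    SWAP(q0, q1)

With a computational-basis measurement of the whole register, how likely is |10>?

A full measurement returns |10> with probability 1/2.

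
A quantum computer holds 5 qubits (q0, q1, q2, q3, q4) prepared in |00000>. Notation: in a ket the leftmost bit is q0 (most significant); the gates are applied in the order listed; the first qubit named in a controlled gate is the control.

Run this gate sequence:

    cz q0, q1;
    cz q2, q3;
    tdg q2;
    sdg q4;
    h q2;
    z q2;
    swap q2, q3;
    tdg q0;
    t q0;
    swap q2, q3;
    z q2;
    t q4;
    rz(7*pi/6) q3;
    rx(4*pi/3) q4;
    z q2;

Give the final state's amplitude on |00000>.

The final state's coefficient on |00000> equals sqrt(2)*exp(5*I*pi/12)/4.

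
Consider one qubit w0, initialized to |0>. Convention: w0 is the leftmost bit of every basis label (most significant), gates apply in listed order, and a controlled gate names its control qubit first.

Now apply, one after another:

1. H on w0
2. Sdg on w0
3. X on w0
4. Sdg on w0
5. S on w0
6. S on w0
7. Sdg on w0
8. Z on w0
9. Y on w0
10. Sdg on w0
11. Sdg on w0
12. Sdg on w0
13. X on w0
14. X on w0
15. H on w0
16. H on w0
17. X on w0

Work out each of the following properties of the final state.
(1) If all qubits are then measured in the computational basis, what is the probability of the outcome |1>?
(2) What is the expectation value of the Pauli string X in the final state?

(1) A full measurement returns |1> with probability 1/2.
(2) In the final state, X has expectation 1.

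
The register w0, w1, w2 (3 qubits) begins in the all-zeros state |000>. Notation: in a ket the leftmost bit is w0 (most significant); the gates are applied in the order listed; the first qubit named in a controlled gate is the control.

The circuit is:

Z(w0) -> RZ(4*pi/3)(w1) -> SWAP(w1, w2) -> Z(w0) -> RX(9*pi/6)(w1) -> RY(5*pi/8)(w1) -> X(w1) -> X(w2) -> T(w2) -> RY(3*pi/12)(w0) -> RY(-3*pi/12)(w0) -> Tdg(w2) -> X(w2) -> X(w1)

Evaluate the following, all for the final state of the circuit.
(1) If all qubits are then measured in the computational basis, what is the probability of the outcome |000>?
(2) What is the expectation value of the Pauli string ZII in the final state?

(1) A full measurement returns |000> with probability 1/2.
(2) In the final state, ZII has expectation 1.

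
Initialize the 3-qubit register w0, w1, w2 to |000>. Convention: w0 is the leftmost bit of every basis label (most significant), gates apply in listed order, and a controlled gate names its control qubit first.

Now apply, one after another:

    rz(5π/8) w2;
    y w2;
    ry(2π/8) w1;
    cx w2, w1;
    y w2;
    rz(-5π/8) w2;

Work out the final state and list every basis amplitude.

After the circuit, the state carries amplitude sqrt(2 - sqrt(2))/2 on |000>, sqrt(sqrt(2) + 2)/2 on |010>, and 0 on every other basis state.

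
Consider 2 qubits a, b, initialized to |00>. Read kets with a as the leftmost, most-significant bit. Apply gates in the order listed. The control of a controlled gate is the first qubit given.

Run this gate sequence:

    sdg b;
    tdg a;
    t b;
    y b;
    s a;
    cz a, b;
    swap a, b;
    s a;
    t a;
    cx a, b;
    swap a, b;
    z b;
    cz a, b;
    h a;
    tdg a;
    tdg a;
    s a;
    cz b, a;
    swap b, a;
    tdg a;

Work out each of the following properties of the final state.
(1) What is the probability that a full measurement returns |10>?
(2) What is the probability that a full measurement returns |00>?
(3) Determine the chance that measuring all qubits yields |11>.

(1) The probability of measuring |10> is 1/2.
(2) Outcome |00> occurs with probability 0.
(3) Outcome |11> occurs with probability 1/2.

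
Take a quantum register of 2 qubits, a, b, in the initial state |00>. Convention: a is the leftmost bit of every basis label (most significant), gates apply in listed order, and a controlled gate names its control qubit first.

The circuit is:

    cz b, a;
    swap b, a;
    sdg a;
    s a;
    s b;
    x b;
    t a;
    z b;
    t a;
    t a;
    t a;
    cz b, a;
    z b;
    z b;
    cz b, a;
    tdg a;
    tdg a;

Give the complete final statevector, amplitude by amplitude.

The final amplitudes are -1 on |01>, and 0 on every other basis state. Key observation: the block from step 10 through step 17 cancels to the identity and can be dropped.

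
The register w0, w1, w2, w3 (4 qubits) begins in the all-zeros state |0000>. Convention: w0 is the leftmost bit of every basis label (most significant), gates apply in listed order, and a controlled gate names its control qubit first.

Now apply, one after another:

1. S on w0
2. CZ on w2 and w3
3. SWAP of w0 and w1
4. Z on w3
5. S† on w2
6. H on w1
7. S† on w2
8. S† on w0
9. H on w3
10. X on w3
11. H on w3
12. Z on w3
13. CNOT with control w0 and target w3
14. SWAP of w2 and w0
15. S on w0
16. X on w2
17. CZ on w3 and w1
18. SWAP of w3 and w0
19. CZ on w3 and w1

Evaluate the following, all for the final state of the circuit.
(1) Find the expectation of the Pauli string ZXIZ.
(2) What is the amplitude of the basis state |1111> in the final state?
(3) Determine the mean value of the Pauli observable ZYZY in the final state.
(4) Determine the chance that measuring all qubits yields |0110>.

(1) The observable ZXIZ averages to 1. Key observation: the block from step 9 through step 12 cancels to the identity and can be dropped.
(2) The final state's coefficient on |1111> equals 0.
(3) In the final state, ZYZY has expectation 0.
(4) A full measurement returns |0110> with probability 1/2.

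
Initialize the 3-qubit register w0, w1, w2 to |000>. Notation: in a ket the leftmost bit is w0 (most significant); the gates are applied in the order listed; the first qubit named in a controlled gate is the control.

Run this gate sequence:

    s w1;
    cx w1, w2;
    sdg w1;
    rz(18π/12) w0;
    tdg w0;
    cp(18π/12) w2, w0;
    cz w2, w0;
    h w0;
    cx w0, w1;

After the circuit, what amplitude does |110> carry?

|110> carries amplitude -sqrt(2)*exp(I*pi/4)/2 in the final state.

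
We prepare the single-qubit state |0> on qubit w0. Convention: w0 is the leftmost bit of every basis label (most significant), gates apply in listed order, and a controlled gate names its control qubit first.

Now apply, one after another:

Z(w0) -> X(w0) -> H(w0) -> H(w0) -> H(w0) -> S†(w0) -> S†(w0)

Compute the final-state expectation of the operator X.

The expectation value of X is 1.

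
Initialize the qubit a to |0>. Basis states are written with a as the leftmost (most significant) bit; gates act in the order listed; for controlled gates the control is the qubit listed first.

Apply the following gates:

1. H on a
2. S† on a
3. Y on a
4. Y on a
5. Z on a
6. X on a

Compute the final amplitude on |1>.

The amplitude on |1> is sqrt(2)/2.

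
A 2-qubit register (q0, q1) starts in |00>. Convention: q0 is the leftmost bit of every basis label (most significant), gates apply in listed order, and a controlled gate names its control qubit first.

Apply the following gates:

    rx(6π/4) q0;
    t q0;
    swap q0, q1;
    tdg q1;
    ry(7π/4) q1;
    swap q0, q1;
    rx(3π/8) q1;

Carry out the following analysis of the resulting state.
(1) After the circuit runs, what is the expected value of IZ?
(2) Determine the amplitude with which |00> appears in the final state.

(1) The observable IZ averages to sqrt(2 - sqrt(2))/2.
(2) |00> carries amplitude sqrt(2)*sqrt(sqrt(2) + 2)*cos(3*pi/16)/4 + sqrt(2)*I*sqrt(2 - sqrt(2))*cos(3*pi/16)/4 in the final state.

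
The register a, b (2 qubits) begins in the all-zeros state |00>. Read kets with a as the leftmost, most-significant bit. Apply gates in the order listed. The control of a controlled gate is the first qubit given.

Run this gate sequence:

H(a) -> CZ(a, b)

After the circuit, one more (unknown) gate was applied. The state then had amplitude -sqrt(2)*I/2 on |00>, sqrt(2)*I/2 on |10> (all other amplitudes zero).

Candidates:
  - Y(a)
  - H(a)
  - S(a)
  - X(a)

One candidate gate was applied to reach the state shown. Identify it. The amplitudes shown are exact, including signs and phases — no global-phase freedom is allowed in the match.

It was Y(a) that produced the state shown.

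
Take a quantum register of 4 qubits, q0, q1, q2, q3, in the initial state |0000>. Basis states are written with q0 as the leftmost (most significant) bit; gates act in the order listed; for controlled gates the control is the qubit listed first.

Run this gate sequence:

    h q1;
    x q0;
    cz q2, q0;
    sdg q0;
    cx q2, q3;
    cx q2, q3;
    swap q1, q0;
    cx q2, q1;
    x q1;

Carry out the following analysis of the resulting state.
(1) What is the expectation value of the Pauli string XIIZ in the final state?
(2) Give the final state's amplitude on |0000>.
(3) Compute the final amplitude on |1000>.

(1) In the final state, XIIZ has expectation 1.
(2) The final state's coefficient on |0000> equals -sqrt(2)*I/2.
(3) The final state's coefficient on |1000> equals -sqrt(2)*I/2.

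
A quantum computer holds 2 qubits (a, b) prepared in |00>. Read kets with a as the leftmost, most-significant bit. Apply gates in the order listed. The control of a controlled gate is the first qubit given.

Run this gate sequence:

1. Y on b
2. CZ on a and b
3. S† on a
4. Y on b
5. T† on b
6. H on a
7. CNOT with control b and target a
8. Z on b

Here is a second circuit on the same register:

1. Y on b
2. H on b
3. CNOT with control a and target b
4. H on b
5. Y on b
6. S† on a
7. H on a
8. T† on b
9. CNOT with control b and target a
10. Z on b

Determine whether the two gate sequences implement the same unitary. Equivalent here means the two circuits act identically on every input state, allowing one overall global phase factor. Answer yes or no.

Yes — the two circuits implement the same unitary up to a global phase.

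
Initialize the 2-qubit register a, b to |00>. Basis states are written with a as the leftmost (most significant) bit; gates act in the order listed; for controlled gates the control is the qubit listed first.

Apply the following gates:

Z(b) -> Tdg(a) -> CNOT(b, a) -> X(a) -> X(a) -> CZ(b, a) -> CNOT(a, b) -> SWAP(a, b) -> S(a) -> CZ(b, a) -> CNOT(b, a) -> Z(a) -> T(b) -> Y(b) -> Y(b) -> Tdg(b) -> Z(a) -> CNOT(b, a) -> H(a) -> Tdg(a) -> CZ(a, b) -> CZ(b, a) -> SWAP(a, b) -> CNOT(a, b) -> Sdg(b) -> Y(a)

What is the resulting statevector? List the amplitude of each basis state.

The resulting statevector has amplitude 0 on |00>, 0 on |01>, sqrt(2)*I/2 on |10>, -sqrt(2)*exp(3*I*pi/4)/2 on |11>. Key observation: the block from step 11 through step 18 cancels to the identity and can be dropped.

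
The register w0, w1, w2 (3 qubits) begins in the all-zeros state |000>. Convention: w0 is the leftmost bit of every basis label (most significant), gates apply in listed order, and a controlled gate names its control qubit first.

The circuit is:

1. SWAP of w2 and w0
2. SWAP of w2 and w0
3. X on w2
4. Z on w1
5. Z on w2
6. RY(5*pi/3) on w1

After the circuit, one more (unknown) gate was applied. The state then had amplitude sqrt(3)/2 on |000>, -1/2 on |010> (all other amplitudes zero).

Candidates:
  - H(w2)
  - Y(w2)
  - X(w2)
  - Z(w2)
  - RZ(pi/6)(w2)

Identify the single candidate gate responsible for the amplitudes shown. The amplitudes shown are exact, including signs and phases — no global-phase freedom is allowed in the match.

It was X(w2) that produced the state shown. Key observation: the block from step 1 through step 2 cancels to the identity and can be dropped.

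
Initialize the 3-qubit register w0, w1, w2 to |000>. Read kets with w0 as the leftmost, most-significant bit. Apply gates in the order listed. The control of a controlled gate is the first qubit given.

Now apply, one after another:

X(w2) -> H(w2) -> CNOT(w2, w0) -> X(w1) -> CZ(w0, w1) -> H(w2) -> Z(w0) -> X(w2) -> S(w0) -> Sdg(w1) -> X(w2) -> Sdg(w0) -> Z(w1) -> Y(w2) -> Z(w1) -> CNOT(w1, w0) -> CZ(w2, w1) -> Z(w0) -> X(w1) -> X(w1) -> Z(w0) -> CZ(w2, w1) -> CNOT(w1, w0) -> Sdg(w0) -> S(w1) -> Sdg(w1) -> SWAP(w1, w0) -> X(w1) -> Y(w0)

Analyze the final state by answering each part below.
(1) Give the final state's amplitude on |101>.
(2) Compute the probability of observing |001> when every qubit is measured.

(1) |101> carries amplitude 0 in the final state. Key observation: the block from step 16 through step 23 cancels to the identity and can be dropped.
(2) Outcome |001> occurs with probability 1/4.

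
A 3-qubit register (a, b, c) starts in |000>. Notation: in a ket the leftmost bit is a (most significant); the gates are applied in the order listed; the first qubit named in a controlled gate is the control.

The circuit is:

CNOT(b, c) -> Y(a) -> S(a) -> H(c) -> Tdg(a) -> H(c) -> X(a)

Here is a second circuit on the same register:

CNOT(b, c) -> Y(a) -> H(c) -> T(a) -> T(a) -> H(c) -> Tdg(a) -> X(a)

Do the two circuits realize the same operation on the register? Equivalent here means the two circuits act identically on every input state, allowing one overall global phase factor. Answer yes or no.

Yes, they are equivalent — the unitaries differ by at most a global phase.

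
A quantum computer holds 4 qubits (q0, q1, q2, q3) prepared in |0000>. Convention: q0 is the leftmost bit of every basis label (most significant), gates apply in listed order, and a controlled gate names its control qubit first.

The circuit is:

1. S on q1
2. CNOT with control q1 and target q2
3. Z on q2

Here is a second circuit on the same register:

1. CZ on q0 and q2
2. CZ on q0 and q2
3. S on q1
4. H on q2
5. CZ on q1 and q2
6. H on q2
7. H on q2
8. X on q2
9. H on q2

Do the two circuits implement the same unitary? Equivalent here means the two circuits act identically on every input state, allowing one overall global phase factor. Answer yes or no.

Yes, they are equivalent — the unitaries differ by at most a global phase.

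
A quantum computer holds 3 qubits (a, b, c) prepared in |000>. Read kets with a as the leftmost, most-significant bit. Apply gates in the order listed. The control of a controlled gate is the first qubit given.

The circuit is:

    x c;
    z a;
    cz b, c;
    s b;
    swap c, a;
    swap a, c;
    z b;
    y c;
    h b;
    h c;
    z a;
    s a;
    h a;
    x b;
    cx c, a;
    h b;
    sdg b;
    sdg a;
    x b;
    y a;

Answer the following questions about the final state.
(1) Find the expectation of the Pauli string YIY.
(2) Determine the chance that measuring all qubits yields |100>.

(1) In the final state, YIY has expectation 0.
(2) The probability of measuring |100> is 0.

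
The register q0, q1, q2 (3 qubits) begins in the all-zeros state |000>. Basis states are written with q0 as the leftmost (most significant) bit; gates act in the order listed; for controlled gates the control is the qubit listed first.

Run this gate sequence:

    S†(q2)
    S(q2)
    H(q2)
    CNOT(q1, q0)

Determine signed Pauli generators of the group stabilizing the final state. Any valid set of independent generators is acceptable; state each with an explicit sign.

The stabilizer group can be generated by +IIX, +ZII, +IZI, among other valid generating sets.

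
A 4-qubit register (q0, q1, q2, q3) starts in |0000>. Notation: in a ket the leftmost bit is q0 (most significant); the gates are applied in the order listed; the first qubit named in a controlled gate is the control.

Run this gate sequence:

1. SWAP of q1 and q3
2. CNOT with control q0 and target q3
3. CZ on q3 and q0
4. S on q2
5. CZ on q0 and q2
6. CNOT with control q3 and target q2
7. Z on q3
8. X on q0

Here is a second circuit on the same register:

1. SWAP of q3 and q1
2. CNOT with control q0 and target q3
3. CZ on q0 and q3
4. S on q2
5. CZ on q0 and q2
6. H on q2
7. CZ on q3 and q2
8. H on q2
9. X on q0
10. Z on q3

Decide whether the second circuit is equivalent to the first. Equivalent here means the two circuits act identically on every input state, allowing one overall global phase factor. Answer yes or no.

Yes: on every input state the two circuits agree up to one overall phase factor.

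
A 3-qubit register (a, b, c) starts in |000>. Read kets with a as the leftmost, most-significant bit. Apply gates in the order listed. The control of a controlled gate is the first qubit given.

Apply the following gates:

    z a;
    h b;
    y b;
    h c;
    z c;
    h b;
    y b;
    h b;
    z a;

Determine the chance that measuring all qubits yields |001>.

Outcome |001> occurs with probability 1/4.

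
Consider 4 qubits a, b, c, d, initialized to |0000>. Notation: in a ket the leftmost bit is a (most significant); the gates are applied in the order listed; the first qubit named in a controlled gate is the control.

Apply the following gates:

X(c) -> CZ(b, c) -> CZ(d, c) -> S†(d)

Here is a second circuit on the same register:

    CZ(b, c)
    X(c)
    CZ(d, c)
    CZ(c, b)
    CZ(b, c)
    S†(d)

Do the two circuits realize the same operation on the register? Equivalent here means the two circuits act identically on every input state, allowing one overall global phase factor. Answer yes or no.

No: there is an input state on which the two circuits produce genuinely different outputs (not merely differing by a phase).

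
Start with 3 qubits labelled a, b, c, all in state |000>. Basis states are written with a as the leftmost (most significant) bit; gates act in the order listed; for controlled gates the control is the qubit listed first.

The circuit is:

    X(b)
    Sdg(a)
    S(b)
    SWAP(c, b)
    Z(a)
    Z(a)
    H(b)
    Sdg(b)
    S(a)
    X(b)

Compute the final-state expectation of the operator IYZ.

The expectation value of IYZ is -1.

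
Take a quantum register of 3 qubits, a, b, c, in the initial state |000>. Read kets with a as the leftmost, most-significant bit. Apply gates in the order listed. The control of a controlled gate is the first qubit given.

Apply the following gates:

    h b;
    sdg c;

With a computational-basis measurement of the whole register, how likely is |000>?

A full measurement returns |000> with probability 1/2.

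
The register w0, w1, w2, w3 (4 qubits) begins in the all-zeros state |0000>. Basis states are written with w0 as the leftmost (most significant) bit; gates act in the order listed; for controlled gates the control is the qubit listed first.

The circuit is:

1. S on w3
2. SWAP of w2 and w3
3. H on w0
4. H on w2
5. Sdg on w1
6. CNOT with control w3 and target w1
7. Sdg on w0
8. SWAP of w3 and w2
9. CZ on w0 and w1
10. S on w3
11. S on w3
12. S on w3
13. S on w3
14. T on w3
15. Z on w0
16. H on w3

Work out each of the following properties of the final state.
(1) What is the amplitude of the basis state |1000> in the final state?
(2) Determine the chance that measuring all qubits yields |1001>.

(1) The amplitude on |1000> is sqrt(2)*(exp(3*I*pi/4) + I)/4. Key observation: gates 10-13 undo each other exactly, leaving only the rest of the circuit to track.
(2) A full measurement returns |1001> with probability 1/4 - sqrt(2)/8.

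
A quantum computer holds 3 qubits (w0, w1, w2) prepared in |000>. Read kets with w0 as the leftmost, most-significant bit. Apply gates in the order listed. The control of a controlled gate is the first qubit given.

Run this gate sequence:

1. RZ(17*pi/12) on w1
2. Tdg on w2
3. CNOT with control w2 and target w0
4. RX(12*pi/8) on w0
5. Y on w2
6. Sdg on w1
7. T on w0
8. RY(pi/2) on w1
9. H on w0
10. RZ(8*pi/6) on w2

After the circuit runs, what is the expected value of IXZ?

The expectation value of IXZ is -1.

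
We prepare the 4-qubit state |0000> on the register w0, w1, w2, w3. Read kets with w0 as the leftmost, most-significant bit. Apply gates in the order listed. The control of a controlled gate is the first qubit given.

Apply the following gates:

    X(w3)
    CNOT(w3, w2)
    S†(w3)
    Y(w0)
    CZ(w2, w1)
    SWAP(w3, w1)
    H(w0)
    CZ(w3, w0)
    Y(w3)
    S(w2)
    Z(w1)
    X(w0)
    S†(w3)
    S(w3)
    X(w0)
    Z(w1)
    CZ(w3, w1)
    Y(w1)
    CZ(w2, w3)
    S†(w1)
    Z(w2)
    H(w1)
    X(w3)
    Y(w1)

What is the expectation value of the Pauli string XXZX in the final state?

In the final state, XXZX has expectation 0. Key observation: steps 11-16 multiply out to the identity, so the circuit reduces to the remaining gates.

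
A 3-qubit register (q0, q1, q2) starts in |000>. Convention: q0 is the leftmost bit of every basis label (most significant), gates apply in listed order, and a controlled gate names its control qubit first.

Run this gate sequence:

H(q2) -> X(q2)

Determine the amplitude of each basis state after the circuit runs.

After the circuit, the state carries amplitude sqrt(2)/2 on |000>, sqrt(2)/2 on |001>, and 0 on every other basis state.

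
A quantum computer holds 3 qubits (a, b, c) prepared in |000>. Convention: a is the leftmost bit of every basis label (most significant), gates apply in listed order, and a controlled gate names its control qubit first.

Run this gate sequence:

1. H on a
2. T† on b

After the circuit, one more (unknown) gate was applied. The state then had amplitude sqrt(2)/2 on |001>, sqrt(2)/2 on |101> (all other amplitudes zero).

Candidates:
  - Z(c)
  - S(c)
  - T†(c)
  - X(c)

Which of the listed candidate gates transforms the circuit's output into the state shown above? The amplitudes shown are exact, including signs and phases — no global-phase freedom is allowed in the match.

The unique candidate consistent with the amplitudes is X(c).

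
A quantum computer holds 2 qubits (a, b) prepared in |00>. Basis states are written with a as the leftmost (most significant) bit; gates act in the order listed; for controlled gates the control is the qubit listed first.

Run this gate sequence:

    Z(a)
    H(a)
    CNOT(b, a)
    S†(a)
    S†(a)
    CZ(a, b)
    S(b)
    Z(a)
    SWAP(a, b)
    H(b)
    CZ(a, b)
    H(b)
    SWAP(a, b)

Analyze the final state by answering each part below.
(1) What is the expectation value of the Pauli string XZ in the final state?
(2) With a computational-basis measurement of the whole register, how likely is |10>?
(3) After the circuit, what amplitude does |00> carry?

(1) In the final state, XZ has expectation 1.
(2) A full measurement returns |10> with probability 1/2.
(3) The amplitude on |00> is sqrt(2)/2.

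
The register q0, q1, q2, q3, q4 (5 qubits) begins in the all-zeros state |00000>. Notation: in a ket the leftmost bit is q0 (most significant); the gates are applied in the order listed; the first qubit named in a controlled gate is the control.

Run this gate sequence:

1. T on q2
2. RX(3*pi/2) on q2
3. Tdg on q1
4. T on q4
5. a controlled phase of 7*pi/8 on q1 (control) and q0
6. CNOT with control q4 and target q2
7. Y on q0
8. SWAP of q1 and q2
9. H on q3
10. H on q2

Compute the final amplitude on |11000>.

|11000> carries amplitude sqrt(2)/4 in the final state.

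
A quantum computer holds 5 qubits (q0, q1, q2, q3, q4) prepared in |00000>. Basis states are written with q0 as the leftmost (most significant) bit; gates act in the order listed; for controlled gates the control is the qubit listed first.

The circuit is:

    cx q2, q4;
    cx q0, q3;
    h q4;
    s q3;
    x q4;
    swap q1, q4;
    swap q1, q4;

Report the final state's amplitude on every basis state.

The final amplitudes are sqrt(2)/2 on |00000>, sqrt(2)/2 on |00001>, and 0 on every other basis state. Key observation: gates 6-7 undo each other exactly, leaving only the rest of the circuit to track.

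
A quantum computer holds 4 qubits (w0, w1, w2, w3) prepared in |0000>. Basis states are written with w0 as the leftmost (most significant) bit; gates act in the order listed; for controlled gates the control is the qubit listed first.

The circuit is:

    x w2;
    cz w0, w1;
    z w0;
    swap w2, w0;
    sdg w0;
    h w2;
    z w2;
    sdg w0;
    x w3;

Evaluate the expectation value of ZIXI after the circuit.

The observable ZIXI averages to 1.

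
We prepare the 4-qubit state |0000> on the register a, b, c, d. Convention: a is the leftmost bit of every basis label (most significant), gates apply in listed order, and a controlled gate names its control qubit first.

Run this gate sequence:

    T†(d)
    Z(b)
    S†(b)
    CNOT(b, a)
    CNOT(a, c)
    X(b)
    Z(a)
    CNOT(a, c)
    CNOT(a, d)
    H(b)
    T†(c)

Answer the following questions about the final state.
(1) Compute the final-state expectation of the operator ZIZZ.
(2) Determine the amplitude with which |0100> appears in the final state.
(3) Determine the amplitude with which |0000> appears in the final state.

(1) The expectation value of ZIZZ is 1.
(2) The final state's coefficient on |0100> equals -sqrt(2)/2.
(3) The final state's coefficient on |0000> equals sqrt(2)/2.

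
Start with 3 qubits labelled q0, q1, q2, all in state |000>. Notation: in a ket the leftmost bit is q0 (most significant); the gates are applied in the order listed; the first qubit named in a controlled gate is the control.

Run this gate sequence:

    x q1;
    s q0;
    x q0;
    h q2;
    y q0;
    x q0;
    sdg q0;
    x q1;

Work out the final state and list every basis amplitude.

The final amplitudes are -sqrt(2)/2 on |100>, -sqrt(2)/2 on |101>, and 0 on every other basis state.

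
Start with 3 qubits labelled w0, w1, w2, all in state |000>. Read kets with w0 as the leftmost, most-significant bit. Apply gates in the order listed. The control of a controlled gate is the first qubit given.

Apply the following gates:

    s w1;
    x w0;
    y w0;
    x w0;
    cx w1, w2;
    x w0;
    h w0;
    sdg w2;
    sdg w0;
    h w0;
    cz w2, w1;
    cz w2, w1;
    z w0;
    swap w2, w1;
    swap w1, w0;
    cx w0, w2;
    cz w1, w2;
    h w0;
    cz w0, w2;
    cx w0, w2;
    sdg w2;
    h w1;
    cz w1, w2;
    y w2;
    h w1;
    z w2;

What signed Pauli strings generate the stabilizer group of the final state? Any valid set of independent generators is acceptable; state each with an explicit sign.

The final state is stabilized by the group generated by -XZX, +IYZ, -ZIZ; other independent generating sets are equally valid.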